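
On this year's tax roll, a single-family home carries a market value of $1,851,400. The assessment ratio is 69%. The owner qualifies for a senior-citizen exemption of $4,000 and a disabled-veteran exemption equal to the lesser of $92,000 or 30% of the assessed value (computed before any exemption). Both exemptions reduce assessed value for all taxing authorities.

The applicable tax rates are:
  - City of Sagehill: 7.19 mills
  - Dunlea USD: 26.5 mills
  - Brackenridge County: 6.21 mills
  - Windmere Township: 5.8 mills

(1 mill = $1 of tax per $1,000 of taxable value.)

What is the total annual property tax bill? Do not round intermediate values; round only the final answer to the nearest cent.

$53,993.00

Assessed value = $1,851,400 × 0.69 = $1,277,466
Disabled-veteran exemption = min($92,000, 30% × $1,277,466) = min($92,000, $383,239.8) = $92,000 (dollar cap binds)
Taxable value = $1,277,466 − $4,000 − $92,000 = $1,181,466
City of Sagehill: $1,181,466 × 0.00719 = $8,494.74054
Dunlea USD: $1,181,466 × 0.0265 = $31,308.849
Brackenridge County: $1,181,466 × 0.00621 = $7,336.90386
Windmere Township: $1,181,466 × 0.0058 = $6,852.5028
Total = $53,992.9962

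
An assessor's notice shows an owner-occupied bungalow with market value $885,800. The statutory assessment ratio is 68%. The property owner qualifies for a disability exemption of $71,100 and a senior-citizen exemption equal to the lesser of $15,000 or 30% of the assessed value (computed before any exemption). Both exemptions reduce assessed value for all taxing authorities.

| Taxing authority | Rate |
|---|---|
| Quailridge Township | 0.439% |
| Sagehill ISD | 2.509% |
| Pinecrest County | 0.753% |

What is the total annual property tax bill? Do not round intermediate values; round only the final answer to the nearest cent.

$19,106.19

Assessed value = $885,800 × 0.68 = $602,344
Senior-citizen exemption = min($15,000, 30% × $602,344) = min($15,000, $180,703.2) = $15,000 (dollar cap binds)
Taxable value = $602,344 − $71,100 − $15,000 = $516,244
Quailridge Township: $516,244 × 0.00439 = $2,266.31116
Sagehill ISD: $516,244 × 0.02509 = $12,952.56196
Pinecrest County: $516,244 × 0.00753 = $3,887.31732
Total = $19,106.19044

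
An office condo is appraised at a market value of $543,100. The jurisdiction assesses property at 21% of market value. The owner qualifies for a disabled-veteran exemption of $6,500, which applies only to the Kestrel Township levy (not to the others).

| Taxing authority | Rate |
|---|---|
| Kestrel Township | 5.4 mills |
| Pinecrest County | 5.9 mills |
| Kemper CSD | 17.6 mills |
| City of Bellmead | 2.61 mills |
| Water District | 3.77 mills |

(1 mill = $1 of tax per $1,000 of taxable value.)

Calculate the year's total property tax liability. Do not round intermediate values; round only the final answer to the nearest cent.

Assessed value = $543,100 × 0.21 = $114,051
Kestrel Township: ($114,051 − $6,500) × 0.0054 = $107,551 × 0.0054 = $580.7754
Pinecrest County: $114,051 × 0.0059 = $672.9009
Kemper CSD: $114,051 × 0.0176 = $2,007.2976
City of Bellmead: $114,051 × 0.00261 = $297.67311
Water District: $114,051 × 0.00377 = $429.97227
Total = $3,988.61928

$3,988.62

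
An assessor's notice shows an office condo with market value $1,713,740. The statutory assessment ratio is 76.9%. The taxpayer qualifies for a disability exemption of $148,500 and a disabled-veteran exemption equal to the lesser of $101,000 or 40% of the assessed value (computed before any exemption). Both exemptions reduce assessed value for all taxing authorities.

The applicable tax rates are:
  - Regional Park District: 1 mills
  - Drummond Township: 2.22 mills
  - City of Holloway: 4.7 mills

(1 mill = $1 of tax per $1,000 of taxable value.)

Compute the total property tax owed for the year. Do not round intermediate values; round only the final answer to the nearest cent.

$8,461.46

Assessed value = $1,713,740 × 0.769 = $1,317,866.06
Disabled-veteran exemption = min($101,000, 40% × $1,317,866.06) = min($101,000, $527,146.424) = $101,000 (dollar cap binds)
Taxable value = $1,317,866.06 − $148,500 − $101,000 = $1,068,366.06
Regional Park District: $1,068,366.06 × 0.001 = $1,068.36606
Drummond Township: $1,068,366.06 × 0.00222 = $2,371.7726532
City of Holloway: $1,068,366.06 × 0.0047 = $5,021.320482
Total = $8,461.4591952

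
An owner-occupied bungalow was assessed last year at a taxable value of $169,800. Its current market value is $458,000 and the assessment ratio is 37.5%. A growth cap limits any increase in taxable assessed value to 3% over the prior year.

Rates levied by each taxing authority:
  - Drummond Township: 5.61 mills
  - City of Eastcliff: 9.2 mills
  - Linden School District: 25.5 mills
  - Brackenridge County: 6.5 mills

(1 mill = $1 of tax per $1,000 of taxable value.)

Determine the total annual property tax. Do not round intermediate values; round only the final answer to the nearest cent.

$8,039.62

Uncapped assessed value = $458,000 × 0.375 = $171,750
Cap limit = $169,800 × 1.03 = $174,894
Taxable assessed value = min($171,750, $174,894) = $171,750 (cap does not bind)
Drummond Township: $171,750 × 0.00561 = $963.5175
City of Eastcliff: $171,750 × 0.0092 = $1,580.1
Linden School District: $171,750 × 0.0255 = $4,379.625
Brackenridge County: $171,750 × 0.0065 = $1,116.375
Total = $8,039.6175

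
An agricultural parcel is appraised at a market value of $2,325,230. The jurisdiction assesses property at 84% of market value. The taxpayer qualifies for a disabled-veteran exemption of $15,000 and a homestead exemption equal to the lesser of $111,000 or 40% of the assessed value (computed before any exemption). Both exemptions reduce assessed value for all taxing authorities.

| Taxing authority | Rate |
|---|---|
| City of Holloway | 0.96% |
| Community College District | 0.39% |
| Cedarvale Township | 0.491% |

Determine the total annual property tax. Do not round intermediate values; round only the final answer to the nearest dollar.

Assessed value = $2,325,230 × 0.84 = $1,953,193.2
Homestead exemption = min($111,000, 40% × $1,953,193.2) = min($111,000, $781,277.28) = $111,000 (dollar cap binds)
Taxable value = $1,953,193.2 − $15,000 − $111,000 = $1,827,193.2
City of Holloway: $1,827,193.2 × 0.0096 = $17,541.05472
Community College District: $1,827,193.2 × 0.0039 = $7,126.05348
Cedarvale Township: $1,827,193.2 × 0.00491 = $8,971.518612
Total = $33,638.626812

$33,639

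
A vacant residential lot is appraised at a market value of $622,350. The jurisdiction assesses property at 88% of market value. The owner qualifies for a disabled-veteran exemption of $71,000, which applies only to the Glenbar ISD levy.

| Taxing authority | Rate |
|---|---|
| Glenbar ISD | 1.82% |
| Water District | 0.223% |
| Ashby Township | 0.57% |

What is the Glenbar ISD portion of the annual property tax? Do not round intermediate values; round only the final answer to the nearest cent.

Assessed value = $622,350 × 0.88 = $547,668
Glenbar ISD taxable value = $547,668 − $71,000 = $476,668
Glenbar ISD levy = $476,668 × 0.0182 = $8,675.3576

$8,675.36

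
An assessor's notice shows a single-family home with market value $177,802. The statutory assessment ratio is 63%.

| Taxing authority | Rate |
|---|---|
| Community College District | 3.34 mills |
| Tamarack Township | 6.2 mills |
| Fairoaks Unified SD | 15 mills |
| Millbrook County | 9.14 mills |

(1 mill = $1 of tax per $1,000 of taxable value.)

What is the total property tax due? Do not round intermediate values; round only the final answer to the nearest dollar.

Assessed value = $177,802 × 0.63 = $112,015.26
Community College District: $112,015.26 × 0.00334 = $374.1309684
Tamarack Township: $112,015.26 × 0.0062 = $694.494612
Fairoaks Unified SD: $112,015.26 × 0.015 = $1,680.2289
Millbrook County: $112,015.26 × 0.00914 = $1,023.8194764
Total = $374.1309684 + $694.494612 + $1,680.2289 + $1,023.8194764 = $3,772.6739568

$3,773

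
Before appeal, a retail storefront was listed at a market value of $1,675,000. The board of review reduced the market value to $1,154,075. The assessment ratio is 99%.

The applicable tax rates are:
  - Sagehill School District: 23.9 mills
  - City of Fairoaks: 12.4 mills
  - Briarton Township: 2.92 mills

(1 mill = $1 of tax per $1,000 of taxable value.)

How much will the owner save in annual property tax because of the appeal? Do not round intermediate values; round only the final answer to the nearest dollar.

Old assessed value = $1,675,000 × 0.99 = $1,658,250
New assessed value = $1,154,075 × 0.99 = $1,142,534.25
Combined rate = 0.0239 + 0.0124 + 0.00292 = 0.03922
Old tax = $1,658,250 × 0.03922 = $65,036.565
New tax = $1,142,534.25 × 0.03922 = $44,810.193285
Reduction = $65,036.565 − $44,810.193285 = $20,226.371715

$20,226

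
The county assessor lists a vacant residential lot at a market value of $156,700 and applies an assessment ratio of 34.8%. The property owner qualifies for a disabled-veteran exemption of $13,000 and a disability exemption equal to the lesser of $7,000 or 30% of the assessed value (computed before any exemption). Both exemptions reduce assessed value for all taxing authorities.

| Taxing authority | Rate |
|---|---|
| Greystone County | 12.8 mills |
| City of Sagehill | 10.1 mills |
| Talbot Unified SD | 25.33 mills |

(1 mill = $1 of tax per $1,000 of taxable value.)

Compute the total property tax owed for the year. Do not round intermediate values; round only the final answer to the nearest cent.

Assessed value = $156,700 × 0.348 = $54,531.6
Disability exemption = min($7,000, 30% × $54,531.6) = min($7,000, $16,359.48) = $7,000 (dollar cap binds)
Taxable value = $54,531.6 − $13,000 − $7,000 = $34,531.6
Greystone County: $34,531.6 × 0.0128 = $442.00448
City of Sagehill: $34,531.6 × 0.0101 = $348.76916
Talbot Unified SD: $34,531.6 × 0.02533 = $874.685428
Total = $1,665.459068

$1,665.46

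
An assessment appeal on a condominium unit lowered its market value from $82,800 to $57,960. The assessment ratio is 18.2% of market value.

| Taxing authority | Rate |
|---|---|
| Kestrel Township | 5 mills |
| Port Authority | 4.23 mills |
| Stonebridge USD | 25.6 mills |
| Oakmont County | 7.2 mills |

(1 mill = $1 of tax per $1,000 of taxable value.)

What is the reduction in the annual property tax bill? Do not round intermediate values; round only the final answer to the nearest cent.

Old assessed value = $82,800 × 0.182 = $15,069.6
New assessed value = $57,960 × 0.182 = $10,548.72
Combined rate = 0.005 + 0.00423 + 0.0256 + 0.0072 = 0.04203
Old tax = $15,069.6 × 0.04203 = $633.375288
New tax = $10,548.72 × 0.04203 = $443.3627016
Reduction = $633.375288 − $443.3627016 = $190.0125864

$190.01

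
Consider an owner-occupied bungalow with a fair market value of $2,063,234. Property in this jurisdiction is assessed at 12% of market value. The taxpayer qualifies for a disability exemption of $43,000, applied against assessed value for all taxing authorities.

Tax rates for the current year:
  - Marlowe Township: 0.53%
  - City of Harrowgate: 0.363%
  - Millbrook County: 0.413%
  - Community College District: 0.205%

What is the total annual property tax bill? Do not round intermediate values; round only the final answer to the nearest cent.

$3,091.33

Assessed value = $2,063,234 × 0.12 = $247,588.08
Taxable value = $247,588.08 − $43,000 = $204,588.08
Marlowe Township: $204,588.08 × 0.0053 = $1,084.316824
City of Harrowgate: $204,588.08 × 0.00363 = $742.6547304
Millbrook County: $204,588.08 × 0.00413 = $844.9487704
Community College District: $204,588.08 × 0.00205 = $419.405564
Total = $1,084.316824 + $742.6547304 + $844.9487704 + $419.405564 = $3,091.3258888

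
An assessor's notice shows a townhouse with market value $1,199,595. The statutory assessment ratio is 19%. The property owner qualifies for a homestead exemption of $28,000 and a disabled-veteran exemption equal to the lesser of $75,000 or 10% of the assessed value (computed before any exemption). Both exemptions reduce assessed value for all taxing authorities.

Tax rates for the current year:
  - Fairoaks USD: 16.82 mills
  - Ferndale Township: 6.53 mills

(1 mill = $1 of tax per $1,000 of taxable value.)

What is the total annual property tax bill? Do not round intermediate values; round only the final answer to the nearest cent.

$4,136.00

Assessed value = $1,199,595 × 0.19 = $227,923.05
Disabled-veteran exemption = min($75,000, 10% × $227,923.05) = min($75,000, $22,792.305) = $22,792.305 (percentage binds)
Taxable value = $227,923.05 − $28,000 − $22,792.305 = $177,130.745
Fairoaks USD: $177,130.745 × 0.01682 = $2,979.3391309
Ferndale Township: $177,130.745 × 0.00653 = $1,156.66376485
Total = $4,136.00289575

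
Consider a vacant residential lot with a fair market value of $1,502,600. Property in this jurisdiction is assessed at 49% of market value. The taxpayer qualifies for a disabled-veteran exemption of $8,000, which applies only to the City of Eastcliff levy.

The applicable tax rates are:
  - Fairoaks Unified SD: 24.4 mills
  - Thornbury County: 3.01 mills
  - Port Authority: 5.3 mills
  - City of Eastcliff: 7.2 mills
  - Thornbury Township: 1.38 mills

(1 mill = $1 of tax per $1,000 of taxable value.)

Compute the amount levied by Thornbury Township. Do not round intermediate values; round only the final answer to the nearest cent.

$1,016.06

Assessed value = $1,502,600 × 0.49 = $736,274
Thornbury Township taxable value = $736,274 (exemption does not apply)
Thornbury Township levy = $736,274 × 0.00138 = $1,016.05812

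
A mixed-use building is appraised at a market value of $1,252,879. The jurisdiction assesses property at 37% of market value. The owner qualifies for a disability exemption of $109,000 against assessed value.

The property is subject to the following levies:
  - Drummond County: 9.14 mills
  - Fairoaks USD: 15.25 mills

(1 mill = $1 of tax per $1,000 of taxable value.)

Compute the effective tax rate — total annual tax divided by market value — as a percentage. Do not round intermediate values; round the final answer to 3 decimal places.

0.690%

Assessed value = $1,252,879 × 0.37 = $463,565.23
Taxable value = $463,565.23 − $109,000 = $354,565.23
Drummond County: $354,565.23 × 0.00914 = $3,240.7262022
Fairoaks USD: $354,565.23 × 0.01525 = $5,407.1197575
Total tax = $8,647.8459597
Effective rate = $8,647.8459597 ÷ $1,252,879 = 0.690% of market value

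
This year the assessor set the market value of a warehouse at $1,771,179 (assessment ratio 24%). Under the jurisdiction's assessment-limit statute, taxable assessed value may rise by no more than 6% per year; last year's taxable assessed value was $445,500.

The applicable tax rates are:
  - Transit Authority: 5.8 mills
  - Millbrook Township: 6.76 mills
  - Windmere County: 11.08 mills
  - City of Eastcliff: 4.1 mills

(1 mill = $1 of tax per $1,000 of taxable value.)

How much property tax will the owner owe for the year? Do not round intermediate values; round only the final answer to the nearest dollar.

$11,792

Uncapped assessed value = $1,771,179 × 0.24 = $425,082.96
Cap limit = $445,500 × 1.06 = $472,230
Taxable assessed value = min($425,082.96, $472,230) = $425,082.96 (cap does not bind)
Transit Authority: $425,082.96 × 0.0058 = $2,465.481168
Millbrook Township: $425,082.96 × 0.00676 = $2,873.5608096
Windmere County: $425,082.96 × 0.01108 = $4,709.9191968
City of Eastcliff: $425,082.96 × 0.0041 = $1,742.840136
Total = $11,791.8013104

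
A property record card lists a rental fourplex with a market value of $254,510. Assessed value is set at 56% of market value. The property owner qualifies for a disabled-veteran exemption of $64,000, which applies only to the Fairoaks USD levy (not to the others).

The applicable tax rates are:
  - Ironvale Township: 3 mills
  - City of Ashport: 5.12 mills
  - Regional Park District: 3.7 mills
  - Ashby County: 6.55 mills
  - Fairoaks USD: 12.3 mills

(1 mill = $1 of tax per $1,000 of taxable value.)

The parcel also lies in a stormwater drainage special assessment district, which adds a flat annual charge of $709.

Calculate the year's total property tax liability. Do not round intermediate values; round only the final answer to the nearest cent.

Assessed value = $254,510 × 0.56 = $142,525.6
Ironvale Township: $142,525.6 × 0.003 = $427.5768
City of Ashport: $142,525.6 × 0.00512 = $729.731072
Regional Park District: $142,525.6 × 0.0037 = $527.34472
Ashby County: $142,525.6 × 0.00655 = $933.54268
Fairoaks USD: ($142,525.6 − $64,000) × 0.0123 = $78,525.6 × 0.0123 = $965.86488
Levies subtotal = $3,584.060152
Total = $3,584.060152 + $709 = $4,293.060152

$4,293.06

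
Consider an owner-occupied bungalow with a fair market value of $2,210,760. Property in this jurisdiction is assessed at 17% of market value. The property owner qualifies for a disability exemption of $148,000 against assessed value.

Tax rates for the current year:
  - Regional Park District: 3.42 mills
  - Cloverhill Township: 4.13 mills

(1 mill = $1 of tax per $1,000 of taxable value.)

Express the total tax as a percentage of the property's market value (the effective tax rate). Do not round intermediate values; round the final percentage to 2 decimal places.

0.08%

Assessed value = $2,210,760 × 0.17 = $375,829.2
Taxable value = $375,829.2 − $148,000 = $227,829.2
Regional Park District: $227,829.2 × 0.00342 = $779.175864
Cloverhill Township: $227,829.2 × 0.00413 = $940.934596
Total tax = $1,720.11046
Effective rate = $1,720.11046 ÷ $2,210,760 = 0.08% of market value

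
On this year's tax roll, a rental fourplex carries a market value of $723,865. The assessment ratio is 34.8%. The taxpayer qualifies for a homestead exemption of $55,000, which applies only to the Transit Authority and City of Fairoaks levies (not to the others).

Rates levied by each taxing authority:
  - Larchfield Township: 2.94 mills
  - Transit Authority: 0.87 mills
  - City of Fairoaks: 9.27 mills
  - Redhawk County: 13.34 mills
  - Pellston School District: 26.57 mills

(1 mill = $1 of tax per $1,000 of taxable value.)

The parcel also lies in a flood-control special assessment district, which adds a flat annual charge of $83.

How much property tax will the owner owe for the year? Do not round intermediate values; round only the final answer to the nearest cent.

Assessed value = $723,865 × 0.348 = $251,905.02
Larchfield Township: $251,905.02 × 0.00294 = $740.6007588
Transit Authority: ($251,905.02 − $55,000) × 0.00087 = $196,905.02 × 0.00087 = $171.3073674
City of Fairoaks: ($251,905.02 − $55,000) × 0.00927 = $196,905.02 × 0.00927 = $1,825.3095354
Redhawk County: $251,905.02 × 0.01334 = $3,360.4129668
Pellston School District: $251,905.02 × 0.02657 = $6,693.1163814
Levies subtotal = $12,790.7470098
Total = $12,790.7470098 + $83 = $12,873.7470098

$12,873.75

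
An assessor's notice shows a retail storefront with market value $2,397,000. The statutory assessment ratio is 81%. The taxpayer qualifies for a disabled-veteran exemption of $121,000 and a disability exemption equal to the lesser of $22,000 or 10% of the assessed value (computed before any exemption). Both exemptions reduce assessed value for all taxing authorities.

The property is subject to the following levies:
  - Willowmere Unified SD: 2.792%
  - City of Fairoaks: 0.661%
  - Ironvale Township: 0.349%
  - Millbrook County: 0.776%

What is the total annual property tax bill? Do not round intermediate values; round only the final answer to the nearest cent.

$82,338.53

Assessed value = $2,397,000 × 0.81 = $1,941,570
Disability exemption = min($22,000, 10% × $1,941,570) = min($22,000, $194,157) = $22,000 (dollar cap binds)
Taxable value = $1,941,570 − $121,000 − $22,000 = $1,798,570
Willowmere Unified SD: $1,798,570 × 0.02792 = $50,216.0744
City of Fairoaks: $1,798,570 × 0.00661 = $11,888.5477
Ironvale Township: $1,798,570 × 0.00349 = $6,277.0093
Millbrook County: $1,798,570 × 0.00776 = $13,956.9032
Total = $82,338.5346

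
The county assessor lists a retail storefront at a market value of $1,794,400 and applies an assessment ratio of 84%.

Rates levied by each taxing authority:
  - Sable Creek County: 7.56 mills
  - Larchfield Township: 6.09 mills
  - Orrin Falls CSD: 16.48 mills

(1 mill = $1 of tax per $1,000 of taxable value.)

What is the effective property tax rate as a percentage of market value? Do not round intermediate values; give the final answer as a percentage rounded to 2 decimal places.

Assessed value = $1,794,400 × 0.84 = $1,507,296
Sable Creek County: $1,507,296 × 0.00756 = $11,395.15776
Larchfield Township: $1,507,296 × 0.00609 = $9,179.43264
Orrin Falls CSD: $1,507,296 × 0.01648 = $24,840.23808
Total tax = $45,414.82848
Effective rate = $45,414.82848 ÷ $1,794,400 = 2.53% of market value

2.53%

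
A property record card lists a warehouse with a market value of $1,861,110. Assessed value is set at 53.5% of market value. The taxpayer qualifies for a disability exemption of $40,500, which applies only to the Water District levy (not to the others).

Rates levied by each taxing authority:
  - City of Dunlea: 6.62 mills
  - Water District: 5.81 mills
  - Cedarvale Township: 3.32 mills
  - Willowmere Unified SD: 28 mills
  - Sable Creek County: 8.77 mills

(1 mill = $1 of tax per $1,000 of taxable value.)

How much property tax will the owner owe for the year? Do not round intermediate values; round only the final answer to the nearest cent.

Assessed value = $1,861,110 × 0.535 = $995,693.85
City of Dunlea: $995,693.85 × 0.00662 = $6,591.493287
Water District: ($995,693.85 − $40,500) × 0.00581 = $955,193.85 × 0.00581 = $5,549.6762685
Cedarvale Township: $995,693.85 × 0.00332 = $3,305.703582
Willowmere Unified SD: $995,693.85 × 0.028 = $27,879.4278
Sable Creek County: $995,693.85 × 0.00877 = $8,732.2350645
Total = $52,058.536002

$52,058.54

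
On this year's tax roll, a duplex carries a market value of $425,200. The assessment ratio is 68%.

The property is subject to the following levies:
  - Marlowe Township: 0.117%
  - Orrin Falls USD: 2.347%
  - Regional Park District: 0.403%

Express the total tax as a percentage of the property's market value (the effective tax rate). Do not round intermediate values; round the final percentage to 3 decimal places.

Assessed value = $425,200 × 0.68 = $289,136
Marlowe Township: $289,136 × 0.00117 = $338.28912
Orrin Falls USD: $289,136 × 0.02347 = $6,786.02192
Regional Park District: $289,136 × 0.00403 = $1,165.21808
Total tax = $8,289.52912
Effective rate = $8,289.52912 ÷ $425,200 = 1.950% of market value

1.950%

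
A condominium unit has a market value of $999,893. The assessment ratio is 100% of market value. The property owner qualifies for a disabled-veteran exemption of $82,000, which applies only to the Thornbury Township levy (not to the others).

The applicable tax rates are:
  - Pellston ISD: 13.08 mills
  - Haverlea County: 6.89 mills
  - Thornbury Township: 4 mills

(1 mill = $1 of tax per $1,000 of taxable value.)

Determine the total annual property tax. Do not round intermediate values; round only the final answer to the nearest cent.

Assessed value = $999,893 × 1 = $999,893
Pellston ISD: $999,893 × 0.01308 = $13,078.60044
Haverlea County: $999,893 × 0.00689 = $6,889.26277
Thornbury Township: ($999,893 − $82,000) × 0.004 = $917,893 × 0.004 = $3,671.572
Total = $23,639.43521

$23,639.44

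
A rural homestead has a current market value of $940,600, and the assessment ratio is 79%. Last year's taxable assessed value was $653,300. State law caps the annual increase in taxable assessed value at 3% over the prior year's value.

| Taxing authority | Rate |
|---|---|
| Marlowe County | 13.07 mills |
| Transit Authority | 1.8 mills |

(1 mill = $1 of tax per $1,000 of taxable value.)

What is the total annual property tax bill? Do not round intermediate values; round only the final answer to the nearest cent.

Uncapped assessed value = $940,600 × 0.79 = $743,074
Cap limit = $653,300 × 1.03 = $672,899
Taxable assessed value = min($743,074, $672,899) = $672,899 (cap binds)
Marlowe County: $672,899 × 0.01307 = $8,794.78993
Transit Authority: $672,899 × 0.0018 = $1,211.2182
Total = $10,006.00813

$10,006.01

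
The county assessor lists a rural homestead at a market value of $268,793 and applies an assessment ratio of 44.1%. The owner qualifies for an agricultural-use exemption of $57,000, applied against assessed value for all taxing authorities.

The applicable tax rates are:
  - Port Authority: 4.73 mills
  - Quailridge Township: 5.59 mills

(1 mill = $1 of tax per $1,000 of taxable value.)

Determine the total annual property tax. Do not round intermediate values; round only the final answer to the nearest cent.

$635.07

Assessed value = $268,793 × 0.441 = $118,537.713
Taxable value = $118,537.713 − $57,000 = $61,537.713
Port Authority: $61,537.713 × 0.00473 = $291.07338249
Quailridge Township: $61,537.713 × 0.00559 = $343.99581567
Total = $291.07338249 + $343.99581567 = $635.06919816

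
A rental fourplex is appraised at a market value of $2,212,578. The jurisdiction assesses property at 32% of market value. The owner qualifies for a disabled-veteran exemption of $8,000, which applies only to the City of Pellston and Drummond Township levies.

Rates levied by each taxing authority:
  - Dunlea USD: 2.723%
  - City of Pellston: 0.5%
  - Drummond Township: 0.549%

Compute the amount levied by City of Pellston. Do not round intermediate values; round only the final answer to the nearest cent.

$3,500.12

Assessed value = $2,212,578 × 0.32 = $708,024.96
City of Pellston taxable value = $708,024.96 − $8,000 = $700,024.96
City of Pellston levy = $700,024.96 × 0.005 = $3,500.1248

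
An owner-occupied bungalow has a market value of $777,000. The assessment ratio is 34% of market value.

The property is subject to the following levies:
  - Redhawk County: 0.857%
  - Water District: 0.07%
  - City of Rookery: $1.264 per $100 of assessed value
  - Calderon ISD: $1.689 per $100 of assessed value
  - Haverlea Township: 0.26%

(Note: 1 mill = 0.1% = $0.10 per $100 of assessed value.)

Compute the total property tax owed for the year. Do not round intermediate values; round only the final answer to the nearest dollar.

Assessed value = $777,000 × 0.34 = $264,180
Redhawk County: $264,180 × 0.00857 = $2,264.0226
Water District: $264,180 × 0.0007 = $184.926
City of Rookery: $264,180 × 0.01264 = $3,339.2352
Calderon ISD: $264,180 × 0.01689 = $4,462.0002
Haverlea Township: $264,180 × 0.0026 = $686.868
Total = $10,937.052

$10,937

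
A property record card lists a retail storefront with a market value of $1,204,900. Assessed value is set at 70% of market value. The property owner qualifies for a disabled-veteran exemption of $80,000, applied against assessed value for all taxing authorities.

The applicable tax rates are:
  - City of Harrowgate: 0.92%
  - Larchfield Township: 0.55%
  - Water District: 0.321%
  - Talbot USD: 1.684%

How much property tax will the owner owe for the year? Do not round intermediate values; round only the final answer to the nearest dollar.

Assessed value = $1,204,900 × 0.7 = $843,430
Taxable value = $843,430 − $80,000 = $763,430
City of Harrowgate: $763,430 × 0.0092 = $7,023.556
Larchfield Township: $763,430 × 0.0055 = $4,198.865
Water District: $763,430 × 0.00321 = $2,450.6103
Talbot USD: $763,430 × 0.01684 = $12,856.1612
Total = $7,023.556 + $4,198.865 + $2,450.6103 + $12,856.1612 = $26,529.1925

$26,529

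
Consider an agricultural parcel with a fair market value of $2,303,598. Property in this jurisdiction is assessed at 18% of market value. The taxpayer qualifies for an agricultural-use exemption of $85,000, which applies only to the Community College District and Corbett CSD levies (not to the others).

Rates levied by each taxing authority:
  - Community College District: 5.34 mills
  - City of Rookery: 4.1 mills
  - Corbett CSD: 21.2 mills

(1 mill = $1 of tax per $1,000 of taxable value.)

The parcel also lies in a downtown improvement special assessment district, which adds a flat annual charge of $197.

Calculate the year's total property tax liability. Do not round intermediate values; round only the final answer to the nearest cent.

$10,645.90

Assessed value = $2,303,598 × 0.18 = $414,647.64
Community College District: ($414,647.64 − $85,000) × 0.00534 = $329,647.64 × 0.00534 = $1,760.3183976
City of Rookery: $414,647.64 × 0.0041 = $1,700.055324
Corbett CSD: ($414,647.64 − $85,000) × 0.0212 = $329,647.64 × 0.0212 = $6,988.529968
Levies subtotal = $10,448.9036896
Total = $10,448.9036896 + $197 = $10,645.9036896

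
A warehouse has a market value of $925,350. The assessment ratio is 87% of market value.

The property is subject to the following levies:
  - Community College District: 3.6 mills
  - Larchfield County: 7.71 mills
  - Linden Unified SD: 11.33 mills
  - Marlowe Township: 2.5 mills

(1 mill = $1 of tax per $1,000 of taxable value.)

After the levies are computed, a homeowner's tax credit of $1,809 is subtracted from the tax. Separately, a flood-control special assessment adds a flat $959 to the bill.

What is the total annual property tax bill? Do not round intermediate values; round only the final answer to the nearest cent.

$19,389.07

Assessed value = $925,350 × 0.87 = $805,054.5
Community College District: $805,054.5 × 0.0036 = $2,898.1962
Larchfield County: $805,054.5 × 0.00771 = $6,206.970195
Linden Unified SD: $805,054.5 × 0.01133 = $9,121.267485
Marlowe Township: $805,054.5 × 0.0025 = $2,012.63625
Levies subtotal = $20,239.07013
After credit = $20,239.07013 − $1,809 = $18,430.07013
Total = $18,430.07013 + $959 = $19,389.07013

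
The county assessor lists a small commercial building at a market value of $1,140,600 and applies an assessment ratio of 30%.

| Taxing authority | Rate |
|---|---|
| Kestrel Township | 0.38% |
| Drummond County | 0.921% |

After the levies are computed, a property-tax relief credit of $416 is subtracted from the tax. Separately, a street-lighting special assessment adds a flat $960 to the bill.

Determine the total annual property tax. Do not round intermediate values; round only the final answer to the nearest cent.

Assessed value = $1,140,600 × 0.3 = $342,180
Kestrel Township: $342,180 × 0.0038 = $1,300.284
Drummond County: $342,180 × 0.00921 = $3,151.4778
Levies subtotal = $4,451.7618
After credit = $4,451.7618 − $416 = $4,035.7618
Total = $4,035.7618 + $960 = $4,995.7618

$4,995.76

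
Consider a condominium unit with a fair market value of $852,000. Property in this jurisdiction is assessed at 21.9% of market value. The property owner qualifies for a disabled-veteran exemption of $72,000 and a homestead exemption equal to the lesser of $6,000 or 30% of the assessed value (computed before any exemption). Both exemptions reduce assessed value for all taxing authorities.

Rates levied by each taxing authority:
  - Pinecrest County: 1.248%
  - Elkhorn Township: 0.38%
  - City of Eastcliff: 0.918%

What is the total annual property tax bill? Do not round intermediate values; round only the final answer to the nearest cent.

Assessed value = $852,000 × 0.219 = $186,588
Homestead exemption = min($6,000, 30% × $186,588) = min($6,000, $55,976.4) = $6,000 (dollar cap binds)
Taxable value = $186,588 − $72,000 − $6,000 = $108,588
Pinecrest County: $108,588 × 0.01248 = $1,355.17824
Elkhorn Township: $108,588 × 0.0038 = $412.6344
City of Eastcliff: $108,588 × 0.00918 = $996.83784
Total = $2,764.65048

$2,764.65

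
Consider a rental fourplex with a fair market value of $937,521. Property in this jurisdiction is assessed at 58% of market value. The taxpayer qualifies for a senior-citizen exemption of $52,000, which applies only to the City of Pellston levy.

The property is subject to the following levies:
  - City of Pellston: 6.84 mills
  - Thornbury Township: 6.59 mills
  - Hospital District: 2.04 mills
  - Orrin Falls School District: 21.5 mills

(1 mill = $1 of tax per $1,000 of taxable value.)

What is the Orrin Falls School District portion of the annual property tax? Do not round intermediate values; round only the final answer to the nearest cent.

Assessed value = $937,521 × 0.58 = $543,762.18
Orrin Falls School District taxable value = $543,762.18 (exemption does not apply)
Orrin Falls School District levy = $543,762.18 × 0.0215 = $11,690.88687

$11,690.89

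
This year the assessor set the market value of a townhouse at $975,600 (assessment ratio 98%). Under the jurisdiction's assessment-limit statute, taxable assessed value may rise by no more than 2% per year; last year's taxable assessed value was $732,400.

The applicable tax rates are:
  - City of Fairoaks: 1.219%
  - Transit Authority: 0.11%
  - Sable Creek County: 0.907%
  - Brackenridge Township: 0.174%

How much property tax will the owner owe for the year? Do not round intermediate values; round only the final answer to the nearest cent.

$18,003.86

Uncapped assessed value = $975,600 × 0.98 = $956,088
Cap limit = $732,400 × 1.02 = $747,048
Taxable assessed value = min($956,088, $747,048) = $747,048 (cap binds)
City of Fairoaks: $747,048 × 0.01219 = $9,106.51512
Transit Authority: $747,048 × 0.0011 = $821.7528
Sable Creek County: $747,048 × 0.00907 = $6,775.72536
Brackenridge Township: $747,048 × 0.00174 = $1,299.86352
Total = $18,003.8568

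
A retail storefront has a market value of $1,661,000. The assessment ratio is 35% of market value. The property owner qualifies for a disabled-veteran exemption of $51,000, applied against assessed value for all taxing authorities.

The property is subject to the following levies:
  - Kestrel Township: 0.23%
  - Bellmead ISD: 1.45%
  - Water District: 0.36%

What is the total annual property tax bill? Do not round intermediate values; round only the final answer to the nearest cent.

$10,819.14

Assessed value = $1,661,000 × 0.35 = $581,350
Taxable value = $581,350 − $51,000 = $530,350
Kestrel Township: $530,350 × 0.0023 = $1,219.805
Bellmead ISD: $530,350 × 0.0145 = $7,690.075
Water District: $530,350 × 0.0036 = $1,909.26
Total = $1,219.805 + $7,690.075 + $1,909.26 = $10,819.14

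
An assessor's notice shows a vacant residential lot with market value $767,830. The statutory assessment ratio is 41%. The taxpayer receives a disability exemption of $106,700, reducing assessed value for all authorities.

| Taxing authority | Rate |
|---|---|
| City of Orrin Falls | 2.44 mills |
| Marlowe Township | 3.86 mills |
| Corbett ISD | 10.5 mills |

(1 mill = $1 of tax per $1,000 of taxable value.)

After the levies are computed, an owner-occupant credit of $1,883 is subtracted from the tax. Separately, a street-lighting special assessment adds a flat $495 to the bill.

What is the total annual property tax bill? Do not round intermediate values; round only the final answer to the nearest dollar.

$2,108

Assessed value = $767,830 × 0.41 = $314,810.3
Taxable value = $314,810.3 − $106,700 = $208,110.3
City of Orrin Falls: $208,110.3 × 0.00244 = $507.789132
Marlowe Township: $208,110.3 × 0.00386 = $803.305758
Corbett ISD: $208,110.3 × 0.0105 = $2,185.15815
Levies subtotal = $3,496.25304
After credit = $3,496.25304 − $1,883 = $1,613.25304
Total = $1,613.25304 + $495 = $2,108.25304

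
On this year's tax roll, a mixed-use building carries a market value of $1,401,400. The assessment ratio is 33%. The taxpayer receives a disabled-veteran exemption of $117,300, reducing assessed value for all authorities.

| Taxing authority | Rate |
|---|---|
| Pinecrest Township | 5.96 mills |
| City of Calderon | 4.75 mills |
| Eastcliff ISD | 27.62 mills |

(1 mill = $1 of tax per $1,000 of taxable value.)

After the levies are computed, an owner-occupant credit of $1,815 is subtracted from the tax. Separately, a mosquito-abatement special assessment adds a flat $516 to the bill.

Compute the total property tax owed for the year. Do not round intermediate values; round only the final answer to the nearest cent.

$11,931.06

Assessed value = $1,401,400 × 0.33 = $462,462
Taxable value = $462,462 − $117,300 = $345,162
Pinecrest Township: $345,162 × 0.00596 = $2,057.16552
City of Calderon: $345,162 × 0.00475 = $1,639.5195
Eastcliff ISD: $345,162 × 0.02762 = $9,533.37444
Levies subtotal = $13,230.05946
After credit = $13,230.05946 − $1,815 = $11,415.05946
Total = $11,415.05946 + $516 = $11,931.05946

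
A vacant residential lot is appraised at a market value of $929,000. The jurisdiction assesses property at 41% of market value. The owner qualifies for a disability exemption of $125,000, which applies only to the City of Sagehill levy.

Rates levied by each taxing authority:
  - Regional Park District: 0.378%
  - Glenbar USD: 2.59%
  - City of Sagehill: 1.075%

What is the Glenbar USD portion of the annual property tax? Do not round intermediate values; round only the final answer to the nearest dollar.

Assessed value = $929,000 × 0.41 = $380,890
Glenbar USD taxable value = $380,890 (exemption does not apply)
Glenbar USD levy = $380,890 × 0.0259 = $9,865.051

$9,865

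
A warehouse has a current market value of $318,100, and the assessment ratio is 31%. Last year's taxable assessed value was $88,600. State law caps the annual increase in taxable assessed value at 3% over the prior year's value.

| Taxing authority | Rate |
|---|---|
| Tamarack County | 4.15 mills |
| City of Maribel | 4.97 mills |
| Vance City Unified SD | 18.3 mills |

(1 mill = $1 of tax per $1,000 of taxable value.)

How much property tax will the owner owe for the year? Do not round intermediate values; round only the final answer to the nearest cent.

$2,502.29

Uncapped assessed value = $318,100 × 0.31 = $98,611
Cap limit = $88,600 × 1.03 = $91,258
Taxable assessed value = min($98,611, $91,258) = $91,258 (cap binds)
Tamarack County: $91,258 × 0.00415 = $378.7207
City of Maribel: $91,258 × 0.00497 = $453.55226
Vance City Unified SD: $91,258 × 0.0183 = $1,670.0214
Total = $2,502.29436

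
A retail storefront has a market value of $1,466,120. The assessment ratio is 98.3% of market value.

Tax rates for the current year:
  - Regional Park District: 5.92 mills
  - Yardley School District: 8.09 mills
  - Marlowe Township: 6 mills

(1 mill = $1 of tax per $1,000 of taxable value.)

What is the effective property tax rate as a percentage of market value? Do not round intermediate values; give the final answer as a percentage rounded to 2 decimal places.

1.97%

Assessed value = $1,466,120 × 0.983 = $1,441,195.96
Regional Park District: $1,441,195.96 × 0.00592 = $8,531.8800832
Yardley School District: $1,441,195.96 × 0.00809 = $11,659.2753164
Marlowe Township: $1,441,195.96 × 0.006 = $8,647.17576
Total tax = $28,838.3311596
Effective rate = $28,838.3311596 ÷ $1,466,120 = 1.97% of market value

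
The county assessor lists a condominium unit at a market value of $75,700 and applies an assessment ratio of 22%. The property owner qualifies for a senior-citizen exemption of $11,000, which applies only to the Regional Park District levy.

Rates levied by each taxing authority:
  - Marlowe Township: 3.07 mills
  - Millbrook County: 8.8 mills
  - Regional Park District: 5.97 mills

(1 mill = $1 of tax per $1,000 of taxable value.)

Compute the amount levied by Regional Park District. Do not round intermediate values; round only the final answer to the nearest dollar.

$34

Assessed value = $75,700 × 0.22 = $16,654
Regional Park District taxable value = $16,654 − $11,000 = $5,654
Regional Park District levy = $5,654 × 0.00597 = $33.75438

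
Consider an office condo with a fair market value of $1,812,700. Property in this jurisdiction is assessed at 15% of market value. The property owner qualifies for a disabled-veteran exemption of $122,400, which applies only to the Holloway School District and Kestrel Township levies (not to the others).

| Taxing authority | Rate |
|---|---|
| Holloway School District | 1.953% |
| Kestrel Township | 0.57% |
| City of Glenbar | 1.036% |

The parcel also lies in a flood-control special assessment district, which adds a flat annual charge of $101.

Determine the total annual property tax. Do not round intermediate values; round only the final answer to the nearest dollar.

$6,690

Assessed value = $1,812,700 × 0.15 = $271,905
Holloway School District: ($271,905 − $122,400) × 0.01953 = $149,505 × 0.01953 = $2,919.83265
Kestrel Township: ($271,905 − $122,400) × 0.0057 = $149,505 × 0.0057 = $852.1785
City of Glenbar: $271,905 × 0.01036 = $2,816.9358
Levies subtotal = $6,588.94695
Total = $6,588.94695 + $101 = $6,689.94695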